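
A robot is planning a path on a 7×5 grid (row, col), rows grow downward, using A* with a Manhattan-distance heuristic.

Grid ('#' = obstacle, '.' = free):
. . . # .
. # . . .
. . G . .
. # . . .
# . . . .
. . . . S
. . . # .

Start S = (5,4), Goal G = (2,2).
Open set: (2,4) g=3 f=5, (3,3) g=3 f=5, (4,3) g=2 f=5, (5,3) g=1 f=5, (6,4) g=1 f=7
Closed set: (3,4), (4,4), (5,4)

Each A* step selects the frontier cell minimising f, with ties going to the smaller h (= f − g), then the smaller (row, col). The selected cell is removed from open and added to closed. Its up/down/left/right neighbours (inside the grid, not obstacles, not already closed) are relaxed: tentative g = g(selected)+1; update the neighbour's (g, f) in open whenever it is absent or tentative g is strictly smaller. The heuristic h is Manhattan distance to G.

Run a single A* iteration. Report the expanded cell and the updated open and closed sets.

expanded=(2,4); open=[(1,4) g=4 f=7, (2,3) g=4 f=5, (3,3) g=3 f=5, (4,3) g=2 f=5, (5,3) g=1 f=5, (6,4) g=1 f=7]; closed=[(2,4), (3,4), (4,4), (5,4)]

step 1: expand (2,4) (f=5, h=2) → closed; open now [(1,4) g=4 f=7, (2,3) g=4 f=5, (3,3) g=3 f=5, (4,3) g=2 f=5, (5,3) g=1 f=5, (6,4) g=1 f=7]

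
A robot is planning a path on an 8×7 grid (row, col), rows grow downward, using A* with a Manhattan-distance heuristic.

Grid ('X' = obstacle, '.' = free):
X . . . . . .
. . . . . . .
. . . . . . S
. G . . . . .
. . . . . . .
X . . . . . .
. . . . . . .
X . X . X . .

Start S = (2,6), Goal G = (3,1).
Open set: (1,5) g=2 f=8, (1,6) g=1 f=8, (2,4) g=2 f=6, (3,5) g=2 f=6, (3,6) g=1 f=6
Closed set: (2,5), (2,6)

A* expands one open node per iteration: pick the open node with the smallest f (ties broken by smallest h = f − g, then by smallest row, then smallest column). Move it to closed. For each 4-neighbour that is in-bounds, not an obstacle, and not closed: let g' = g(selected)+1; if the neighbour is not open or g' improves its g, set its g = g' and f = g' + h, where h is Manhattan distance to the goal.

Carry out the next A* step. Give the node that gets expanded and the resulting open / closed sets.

expanded=(2,4); open=[(1,4) g=3 f=8, (1,5) g=2 f=8, (1,6) g=1 f=8, (2,3) g=3 f=6, (3,4) g=3 f=6, (3,5) g=2 f=6, (3,6) g=1 f=6]; closed=[(2,4), (2,5), (2,6)]

step 1: expand (2,4) (f=6, h=4) → closed; open now [(1,4) g=3 f=8, (1,5) g=2 f=8, (1,6) g=1 f=8, (2,3) g=3 f=6, (3,4) g=3 f=6, (3,5) g=2 f=6, (3,6) g=1 f=6]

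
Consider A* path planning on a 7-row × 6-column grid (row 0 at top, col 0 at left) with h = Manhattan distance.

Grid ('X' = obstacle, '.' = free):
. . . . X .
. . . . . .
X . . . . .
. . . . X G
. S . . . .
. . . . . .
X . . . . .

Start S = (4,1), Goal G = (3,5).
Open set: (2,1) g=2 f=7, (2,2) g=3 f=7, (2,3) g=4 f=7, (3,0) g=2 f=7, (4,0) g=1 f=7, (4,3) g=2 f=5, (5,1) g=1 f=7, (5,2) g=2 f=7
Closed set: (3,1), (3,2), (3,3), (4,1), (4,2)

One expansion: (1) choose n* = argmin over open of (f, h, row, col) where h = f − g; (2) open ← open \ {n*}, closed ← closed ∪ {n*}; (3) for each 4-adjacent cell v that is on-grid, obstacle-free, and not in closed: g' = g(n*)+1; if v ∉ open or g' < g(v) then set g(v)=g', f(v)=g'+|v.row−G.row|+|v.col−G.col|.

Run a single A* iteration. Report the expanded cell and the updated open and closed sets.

expanded=(4,3); open=[(2,1) g=2 f=7, (2,2) g=3 f=7, (2,3) g=4 f=7, (3,0) g=2 f=7, (4,0) g=1 f=7, (4,4) g=3 f=5, (5,1) g=1 f=7, (5,2) g=2 f=7, (5,3) g=3 f=7]; closed=[(3,1), (3,2), (3,3), (4,1), (4,2), (4,3)]

step 1: expand (4,3) (f=5, h=3) → closed; open now [(2,1) g=2 f=7, (2,2) g=3 f=7, (2,3) g=4 f=7, (3,0) g=2 f=7, (4,0) g=1 f=7, (4,4) g=3 f=5, (5,1) g=1 f=7, (5,2) g=2 f=7, (5,3) g=3 f=7]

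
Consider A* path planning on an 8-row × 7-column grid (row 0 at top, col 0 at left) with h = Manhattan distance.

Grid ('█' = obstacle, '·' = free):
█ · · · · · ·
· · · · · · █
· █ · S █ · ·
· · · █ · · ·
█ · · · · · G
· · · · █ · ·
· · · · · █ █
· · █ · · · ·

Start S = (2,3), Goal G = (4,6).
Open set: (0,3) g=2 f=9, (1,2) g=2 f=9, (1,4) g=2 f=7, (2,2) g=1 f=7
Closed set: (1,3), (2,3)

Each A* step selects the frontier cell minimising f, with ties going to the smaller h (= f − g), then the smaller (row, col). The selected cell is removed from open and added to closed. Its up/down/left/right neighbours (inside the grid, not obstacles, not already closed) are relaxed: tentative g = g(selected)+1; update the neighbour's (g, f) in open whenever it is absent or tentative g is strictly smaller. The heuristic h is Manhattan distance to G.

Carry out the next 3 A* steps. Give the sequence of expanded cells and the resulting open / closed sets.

step 1: expand (1,4) (f=7, h=5) → closed; open now [(0,3) g=2 f=9, (0,4) g=3 f=9, (1,2) g=2 f=9, (1,5) g=3 f=7, (2,2) g=1 f=7]
step 2: expand (1,5) (f=7, h=4) → closed; open now [(0,3) g=2 f=9, (0,4) g=3 f=9, (0,5) g=4 f=9, (1,2) g=2 f=9, (2,2) g=1 f=7, (2,5) g=4 f=7]
step 3: expand (2,5) (f=7, h=3) → closed; open now [(0,3) g=2 f=9, (0,4) g=3 f=9, (0,5) g=4 f=9, (1,2) g=2 f=9, (2,2) g=1 f=7, (2,6) g=5 f=7, (3,5) g=5 f=7]

order=[(1,4) → (1,5) → (2,5)]; open=[(0,3) g=2 f=9, (0,4) g=3 f=9, (0,5) g=4 f=9, (1,2) g=2 f=9, (2,2) g=1 f=7, (2,6) g=5 f=7, (3,5) g=5 f=7]; closed=[(1,3), (1,4), (1,5), (2,3), (2,5)]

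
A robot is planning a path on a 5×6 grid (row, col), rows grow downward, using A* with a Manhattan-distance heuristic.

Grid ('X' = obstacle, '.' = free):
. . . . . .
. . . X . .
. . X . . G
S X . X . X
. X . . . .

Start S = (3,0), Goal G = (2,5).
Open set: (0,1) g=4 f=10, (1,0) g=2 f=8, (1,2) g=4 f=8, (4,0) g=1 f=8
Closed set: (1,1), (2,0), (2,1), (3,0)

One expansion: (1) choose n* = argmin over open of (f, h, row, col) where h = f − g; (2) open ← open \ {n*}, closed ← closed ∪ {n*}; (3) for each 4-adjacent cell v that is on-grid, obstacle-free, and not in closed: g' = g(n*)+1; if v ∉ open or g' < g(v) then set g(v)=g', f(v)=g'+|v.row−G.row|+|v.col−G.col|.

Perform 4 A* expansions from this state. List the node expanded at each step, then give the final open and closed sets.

order=[(1,2) → (1,0) → (4,0) → (0,2)]; open=[(0,0) g=3 f=10, (0,1) g=4 f=10, (0,3) g=6 f=10]; closed=[(0,2), (1,0), (1,1), (1,2), (2,0), (2,1), (3,0), (4,0)]

step 1: expand (1,2) (f=8, h=4) → closed; open now [(0,1) g=4 f=10, (0,2) g=5 f=10, (1,0) g=2 f=8, (4,0) g=1 f=8]
step 2: expand (1,0) (f=8, h=6) → closed; open now [(0,0) g=3 f=10, (0,1) g=4 f=10, (0,2) g=5 f=10, (4,0) g=1 f=8]
step 3: expand (4,0) (f=8, h=7) → closed; open now [(0,0) g=3 f=10, (0,1) g=4 f=10, (0,2) g=5 f=10]
step 4: expand (0,2) (f=10, h=5) → closed; open now [(0,0) g=3 f=10, (0,1) g=4 f=10, (0,3) g=6 f=10]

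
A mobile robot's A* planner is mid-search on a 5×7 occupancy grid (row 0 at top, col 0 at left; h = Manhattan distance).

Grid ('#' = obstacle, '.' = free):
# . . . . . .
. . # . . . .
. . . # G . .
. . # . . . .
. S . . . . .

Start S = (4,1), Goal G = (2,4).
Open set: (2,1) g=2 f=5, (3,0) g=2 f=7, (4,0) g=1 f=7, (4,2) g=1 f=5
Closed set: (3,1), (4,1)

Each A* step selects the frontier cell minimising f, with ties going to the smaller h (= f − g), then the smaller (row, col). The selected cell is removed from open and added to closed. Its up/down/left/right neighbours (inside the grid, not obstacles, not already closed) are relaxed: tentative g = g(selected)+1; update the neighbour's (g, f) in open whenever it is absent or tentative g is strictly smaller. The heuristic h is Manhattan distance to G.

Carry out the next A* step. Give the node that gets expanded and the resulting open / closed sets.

expanded=(2,1); open=[(1,1) g=3 f=7, (2,0) g=3 f=7, (2,2) g=3 f=5, (3,0) g=2 f=7, (4,0) g=1 f=7, (4,2) g=1 f=5]; closed=[(2,1), (3,1), (4,1)]

step 1: expand (2,1) (f=5, h=3) → closed; open now [(1,1) g=3 f=7, (2,0) g=3 f=7, (2,2) g=3 f=5, (3,0) g=2 f=7, (4,0) g=1 f=7, (4,2) g=1 f=5]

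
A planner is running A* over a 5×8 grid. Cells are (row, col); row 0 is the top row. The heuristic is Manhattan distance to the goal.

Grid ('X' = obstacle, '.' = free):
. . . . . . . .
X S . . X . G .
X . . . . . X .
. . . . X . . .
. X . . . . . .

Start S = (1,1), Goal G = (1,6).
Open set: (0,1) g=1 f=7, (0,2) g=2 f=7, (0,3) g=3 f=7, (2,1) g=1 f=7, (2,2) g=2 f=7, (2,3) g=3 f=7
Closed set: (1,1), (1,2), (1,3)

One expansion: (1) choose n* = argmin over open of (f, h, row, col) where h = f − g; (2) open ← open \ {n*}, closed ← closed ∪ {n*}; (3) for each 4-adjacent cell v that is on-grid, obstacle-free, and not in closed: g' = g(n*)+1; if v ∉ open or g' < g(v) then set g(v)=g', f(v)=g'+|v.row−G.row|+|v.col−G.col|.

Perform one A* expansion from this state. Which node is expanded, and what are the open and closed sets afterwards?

expanded=(0,3); open=[(0,1) g=1 f=7, (0,2) g=2 f=7, (0,4) g=4 f=7, (2,1) g=1 f=7, (2,2) g=2 f=7, (2,3) g=3 f=7]; closed=[(0,3), (1,1), (1,2), (1,3)]

step 1: expand (0,3) (f=7, h=4) → closed; open now [(0,1) g=1 f=7, (0,2) g=2 f=7, (0,4) g=4 f=7, (2,1) g=1 f=7, (2,2) g=2 f=7, (2,3) g=3 f=7]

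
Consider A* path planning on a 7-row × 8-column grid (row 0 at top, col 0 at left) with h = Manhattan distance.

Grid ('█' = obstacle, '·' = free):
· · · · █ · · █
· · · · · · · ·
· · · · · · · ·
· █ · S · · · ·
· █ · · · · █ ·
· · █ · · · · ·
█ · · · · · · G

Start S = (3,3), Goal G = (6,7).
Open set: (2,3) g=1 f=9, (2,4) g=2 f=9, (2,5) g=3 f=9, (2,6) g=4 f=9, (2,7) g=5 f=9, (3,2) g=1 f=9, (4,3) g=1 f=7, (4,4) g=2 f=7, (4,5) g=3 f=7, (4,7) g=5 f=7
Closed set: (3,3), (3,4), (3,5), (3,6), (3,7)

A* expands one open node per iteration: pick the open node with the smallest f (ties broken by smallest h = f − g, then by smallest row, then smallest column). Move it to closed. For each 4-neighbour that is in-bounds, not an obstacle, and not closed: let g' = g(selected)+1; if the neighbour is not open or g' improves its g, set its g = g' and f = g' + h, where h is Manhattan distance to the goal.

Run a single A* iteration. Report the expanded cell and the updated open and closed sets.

expanded=(4,7); open=[(2,3) g=1 f=9, (2,4) g=2 f=9, (2,5) g=3 f=9, (2,6) g=4 f=9, (2,7) g=5 f=9, (3,2) g=1 f=9, (4,3) g=1 f=7, (4,4) g=2 f=7, (4,5) g=3 f=7, (5,7) g=6 f=7]; closed=[(3,3), (3,4), (3,5), (3,6), (3,7), (4,7)]

step 1: expand (4,7) (f=7, h=2) → closed; open now [(2,3) g=1 f=9, (2,4) g=2 f=9, (2,5) g=3 f=9, (2,6) g=4 f=9, (2,7) g=5 f=9, (3,2) g=1 f=9, (4,3) g=1 f=7, (4,4) g=2 f=7, (4,5) g=3 f=7, (5,7) g=6 f=7]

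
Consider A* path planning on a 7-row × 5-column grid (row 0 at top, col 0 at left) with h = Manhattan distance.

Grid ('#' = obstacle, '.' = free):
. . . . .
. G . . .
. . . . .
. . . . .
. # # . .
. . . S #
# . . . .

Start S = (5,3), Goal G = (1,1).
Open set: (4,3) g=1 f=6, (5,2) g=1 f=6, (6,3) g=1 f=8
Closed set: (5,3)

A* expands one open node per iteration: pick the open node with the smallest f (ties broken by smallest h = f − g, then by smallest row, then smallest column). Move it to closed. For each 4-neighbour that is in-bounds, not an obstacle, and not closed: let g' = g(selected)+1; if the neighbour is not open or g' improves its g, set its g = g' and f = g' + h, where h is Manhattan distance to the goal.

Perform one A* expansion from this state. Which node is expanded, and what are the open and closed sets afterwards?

expanded=(4,3); open=[(3,3) g=2 f=6, (4,4) g=2 f=8, (5,2) g=1 f=6, (6,3) g=1 f=8]; closed=[(4,3), (5,3)]

step 1: expand (4,3) (f=6, h=5) → closed; open now [(3,3) g=2 f=6, (4,4) g=2 f=8, (5,2) g=1 f=6, (6,3) g=1 f=8]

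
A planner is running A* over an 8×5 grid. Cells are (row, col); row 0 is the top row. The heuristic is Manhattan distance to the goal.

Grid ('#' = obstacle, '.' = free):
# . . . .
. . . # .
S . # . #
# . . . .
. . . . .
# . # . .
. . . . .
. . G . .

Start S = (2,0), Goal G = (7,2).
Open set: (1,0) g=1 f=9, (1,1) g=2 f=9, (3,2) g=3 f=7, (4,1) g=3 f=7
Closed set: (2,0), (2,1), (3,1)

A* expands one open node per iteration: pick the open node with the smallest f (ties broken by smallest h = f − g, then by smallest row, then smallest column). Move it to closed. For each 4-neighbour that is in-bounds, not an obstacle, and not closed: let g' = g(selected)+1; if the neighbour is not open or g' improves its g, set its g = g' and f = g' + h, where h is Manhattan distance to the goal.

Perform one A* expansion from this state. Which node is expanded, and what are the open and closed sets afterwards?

expanded=(3,2); open=[(1,0) g=1 f=9, (1,1) g=2 f=9, (3,3) g=4 f=9, (4,1) g=3 f=7, (4,2) g=4 f=7]; closed=[(2,0), (2,1), (3,1), (3,2)]

step 1: expand (3,2) (f=7, h=4) → closed; open now [(1,0) g=1 f=9, (1,1) g=2 f=9, (3,3) g=4 f=9, (4,1) g=3 f=7, (4,2) g=4 f=7]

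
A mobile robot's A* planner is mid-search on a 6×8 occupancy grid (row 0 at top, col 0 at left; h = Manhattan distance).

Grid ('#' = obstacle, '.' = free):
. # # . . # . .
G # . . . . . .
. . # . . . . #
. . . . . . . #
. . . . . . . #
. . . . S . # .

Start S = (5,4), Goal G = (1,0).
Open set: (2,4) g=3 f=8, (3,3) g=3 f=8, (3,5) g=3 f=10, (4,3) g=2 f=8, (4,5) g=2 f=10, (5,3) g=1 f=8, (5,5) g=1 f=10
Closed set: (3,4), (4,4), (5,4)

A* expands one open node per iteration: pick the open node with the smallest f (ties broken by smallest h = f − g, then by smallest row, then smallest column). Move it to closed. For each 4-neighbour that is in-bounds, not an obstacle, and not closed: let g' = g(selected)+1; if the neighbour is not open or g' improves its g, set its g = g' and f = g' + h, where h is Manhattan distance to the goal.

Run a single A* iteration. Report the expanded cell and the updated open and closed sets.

step 1: expand (2,4) (f=8, h=5) → closed; open now [(1,4) g=4 f=8, (2,3) g=4 f=8, (2,5) g=4 f=10, (3,3) g=3 f=8, (3,5) g=3 f=10, (4,3) g=2 f=8, (4,5) g=2 f=10, (5,3) g=1 f=8, (5,5) g=1 f=10]

expanded=(2,4); open=[(1,4) g=4 f=8, (2,3) g=4 f=8, (2,5) g=4 f=10, (3,3) g=3 f=8, (3,5) g=3 f=10, (4,3) g=2 f=8, (4,5) g=2 f=10, (5,3) g=1 f=8, (5,5) g=1 f=10]; closed=[(2,4), (3,4), (4,4), (5,4)]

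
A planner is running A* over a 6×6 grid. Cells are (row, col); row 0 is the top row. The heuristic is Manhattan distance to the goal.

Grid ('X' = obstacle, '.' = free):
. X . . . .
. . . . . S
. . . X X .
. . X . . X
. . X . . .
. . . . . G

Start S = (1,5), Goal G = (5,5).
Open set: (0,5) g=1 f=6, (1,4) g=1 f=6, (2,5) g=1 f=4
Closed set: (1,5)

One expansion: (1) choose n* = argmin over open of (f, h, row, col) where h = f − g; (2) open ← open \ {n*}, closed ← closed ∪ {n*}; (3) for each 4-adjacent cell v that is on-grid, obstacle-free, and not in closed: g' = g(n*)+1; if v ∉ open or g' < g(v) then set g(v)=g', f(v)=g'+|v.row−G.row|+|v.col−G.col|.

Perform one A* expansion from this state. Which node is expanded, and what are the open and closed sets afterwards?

expanded=(2,5); open=[(0,5) g=1 f=6, (1,4) g=1 f=6]; closed=[(1,5), (2,5)]

step 1: expand (2,5) (f=4, h=3) → closed; open now [(0,5) g=1 f=6, (1,4) g=1 f=6]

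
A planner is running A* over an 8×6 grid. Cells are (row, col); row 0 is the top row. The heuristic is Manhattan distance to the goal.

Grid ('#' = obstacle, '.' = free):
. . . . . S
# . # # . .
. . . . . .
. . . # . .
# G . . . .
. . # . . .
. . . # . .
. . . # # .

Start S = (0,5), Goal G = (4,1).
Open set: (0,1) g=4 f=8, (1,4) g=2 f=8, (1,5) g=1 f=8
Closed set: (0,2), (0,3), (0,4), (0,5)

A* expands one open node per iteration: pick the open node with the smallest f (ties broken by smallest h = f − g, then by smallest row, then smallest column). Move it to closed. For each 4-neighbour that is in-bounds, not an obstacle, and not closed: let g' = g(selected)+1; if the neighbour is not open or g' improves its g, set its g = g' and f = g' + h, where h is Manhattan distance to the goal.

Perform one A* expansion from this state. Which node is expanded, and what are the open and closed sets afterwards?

step 1: expand (0,1) (f=8, h=4) → closed; open now [(0,0) g=5 f=10, (1,1) g=5 f=8, (1,4) g=2 f=8, (1,5) g=1 f=8]

expanded=(0,1); open=[(0,0) g=5 f=10, (1,1) g=5 f=8, (1,4) g=2 f=8, (1,5) g=1 f=8]; closed=[(0,1), (0,2), (0,3), (0,4), (0,5)]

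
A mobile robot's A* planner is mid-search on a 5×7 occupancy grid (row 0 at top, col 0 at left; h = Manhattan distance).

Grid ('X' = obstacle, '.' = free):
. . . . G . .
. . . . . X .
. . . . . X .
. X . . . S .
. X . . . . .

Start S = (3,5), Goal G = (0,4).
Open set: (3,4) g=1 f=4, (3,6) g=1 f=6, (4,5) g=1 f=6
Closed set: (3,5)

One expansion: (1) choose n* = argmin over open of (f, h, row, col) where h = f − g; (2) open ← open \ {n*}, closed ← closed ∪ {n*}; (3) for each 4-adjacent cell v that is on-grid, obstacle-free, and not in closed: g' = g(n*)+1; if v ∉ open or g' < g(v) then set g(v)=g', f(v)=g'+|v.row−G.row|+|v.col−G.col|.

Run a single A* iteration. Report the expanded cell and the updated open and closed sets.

step 1: expand (3,4) (f=4, h=3) → closed; open now [(2,4) g=2 f=4, (3,3) g=2 f=6, (3,6) g=1 f=6, (4,4) g=2 f=6, (4,5) g=1 f=6]

expanded=(3,4); open=[(2,4) g=2 f=4, (3,3) g=2 f=6, (3,6) g=1 f=6, (4,4) g=2 f=6, (4,5) g=1 f=6]; closed=[(3,4), (3,5)]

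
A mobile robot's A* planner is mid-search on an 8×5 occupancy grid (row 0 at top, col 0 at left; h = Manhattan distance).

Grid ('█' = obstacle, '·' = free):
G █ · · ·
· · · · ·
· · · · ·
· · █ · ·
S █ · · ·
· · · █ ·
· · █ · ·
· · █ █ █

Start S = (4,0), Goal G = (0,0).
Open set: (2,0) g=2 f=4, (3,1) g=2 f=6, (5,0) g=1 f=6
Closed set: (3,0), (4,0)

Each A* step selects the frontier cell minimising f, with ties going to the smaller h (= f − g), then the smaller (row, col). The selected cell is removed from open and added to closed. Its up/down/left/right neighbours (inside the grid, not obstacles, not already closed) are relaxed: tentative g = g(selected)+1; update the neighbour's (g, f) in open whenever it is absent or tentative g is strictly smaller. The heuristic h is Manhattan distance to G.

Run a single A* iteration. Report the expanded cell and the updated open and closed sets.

step 1: expand (2,0) (f=4, h=2) → closed; open now [(1,0) g=3 f=4, (2,1) g=3 f=6, (3,1) g=2 f=6, (5,0) g=1 f=6]

expanded=(2,0); open=[(1,0) g=3 f=4, (2,1) g=3 f=6, (3,1) g=2 f=6, (5,0) g=1 f=6]; closed=[(2,0), (3,0), (4,0)]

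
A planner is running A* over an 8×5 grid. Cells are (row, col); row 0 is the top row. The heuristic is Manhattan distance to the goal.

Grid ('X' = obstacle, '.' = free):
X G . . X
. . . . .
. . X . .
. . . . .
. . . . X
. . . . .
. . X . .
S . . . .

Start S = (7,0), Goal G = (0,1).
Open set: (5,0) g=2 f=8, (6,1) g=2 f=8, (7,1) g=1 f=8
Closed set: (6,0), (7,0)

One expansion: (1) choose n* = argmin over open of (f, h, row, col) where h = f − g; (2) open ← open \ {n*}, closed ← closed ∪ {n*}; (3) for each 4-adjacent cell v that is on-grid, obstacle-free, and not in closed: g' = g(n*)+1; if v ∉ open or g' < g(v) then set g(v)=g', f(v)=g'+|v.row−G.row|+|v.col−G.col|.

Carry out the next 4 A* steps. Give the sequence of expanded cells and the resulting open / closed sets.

order=[(5,0) → (4,0) → (3,0) → (2,0)]; open=[(1,0) g=6 f=8, (2,1) g=6 f=8, (3,1) g=5 f=8, (4,1) g=4 f=8, (5,1) g=3 f=8, (6,1) g=2 f=8, (7,1) g=1 f=8]; closed=[(2,0), (3,0), (4,0), (5,0), (6,0), (7,0)]

step 1: expand (5,0) (f=8, h=6) → closed; open now [(4,0) g=3 f=8, (5,1) g=3 f=8, (6,1) g=2 f=8, (7,1) g=1 f=8]
step 2: expand (4,0) (f=8, h=5) → closed; open now [(3,0) g=4 f=8, (4,1) g=4 f=8, (5,1) g=3 f=8, (6,1) g=2 f=8, (7,1) g=1 f=8]
step 3: expand (3,0) (f=8, h=4) → closed; open now [(2,0) g=5 f=8, (3,1) g=5 f=8, (4,1) g=4 f=8, (5,1) g=3 f=8, (6,1) g=2 f=8, (7,1) g=1 f=8]
step 4: expand (2,0) (f=8, h=3) → closed; open now [(1,0) g=6 f=8, (2,1) g=6 f=8, (3,1) g=5 f=8, (4,1) g=4 f=8, (5,1) g=3 f=8, (6,1) g=2 f=8, (7,1) g=1 f=8]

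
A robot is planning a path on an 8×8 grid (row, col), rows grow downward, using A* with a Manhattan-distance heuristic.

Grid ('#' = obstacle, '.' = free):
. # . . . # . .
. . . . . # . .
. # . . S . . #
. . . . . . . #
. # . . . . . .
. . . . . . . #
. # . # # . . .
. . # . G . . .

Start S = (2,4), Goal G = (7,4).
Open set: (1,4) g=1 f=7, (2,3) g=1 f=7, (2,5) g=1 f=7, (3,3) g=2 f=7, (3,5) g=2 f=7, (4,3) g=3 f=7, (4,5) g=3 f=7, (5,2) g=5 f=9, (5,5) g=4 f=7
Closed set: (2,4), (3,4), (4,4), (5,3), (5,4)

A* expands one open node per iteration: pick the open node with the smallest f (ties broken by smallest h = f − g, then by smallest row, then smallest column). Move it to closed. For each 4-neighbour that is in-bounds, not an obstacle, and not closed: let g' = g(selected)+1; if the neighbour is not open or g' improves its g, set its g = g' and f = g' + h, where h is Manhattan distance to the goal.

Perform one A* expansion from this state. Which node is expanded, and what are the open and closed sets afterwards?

expanded=(5,5); open=[(1,4) g=1 f=7, (2,3) g=1 f=7, (2,5) g=1 f=7, (3,3) g=2 f=7, (3,5) g=2 f=7, (4,3) g=3 f=7, (4,5) g=3 f=7, (5,2) g=5 f=9, (5,6) g=5 f=9, (6,5) g=5 f=7]; closed=[(2,4), (3,4), (4,4), (5,3), (5,4), (5,5)]

step 1: expand (5,5) (f=7, h=3) → closed; open now [(1,4) g=1 f=7, (2,3) g=1 f=7, (2,5) g=1 f=7, (3,3) g=2 f=7, (3,5) g=2 f=7, (4,3) g=3 f=7, (4,5) g=3 f=7, (5,2) g=5 f=9, (5,6) g=5 f=9, (6,5) g=5 f=7]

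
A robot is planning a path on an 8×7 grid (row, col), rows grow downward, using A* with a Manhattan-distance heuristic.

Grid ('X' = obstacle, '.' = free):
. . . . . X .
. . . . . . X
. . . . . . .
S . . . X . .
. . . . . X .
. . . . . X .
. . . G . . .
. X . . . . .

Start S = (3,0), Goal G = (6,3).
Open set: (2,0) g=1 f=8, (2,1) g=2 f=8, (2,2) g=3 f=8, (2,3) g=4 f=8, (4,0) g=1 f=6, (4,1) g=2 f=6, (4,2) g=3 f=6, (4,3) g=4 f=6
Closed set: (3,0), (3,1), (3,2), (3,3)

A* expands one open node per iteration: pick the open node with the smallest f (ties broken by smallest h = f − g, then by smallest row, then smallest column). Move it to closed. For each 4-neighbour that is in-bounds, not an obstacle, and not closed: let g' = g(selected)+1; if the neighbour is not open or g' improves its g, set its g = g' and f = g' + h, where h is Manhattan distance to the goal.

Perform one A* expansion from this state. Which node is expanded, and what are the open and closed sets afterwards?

expanded=(4,3); open=[(2,0) g=1 f=8, (2,1) g=2 f=8, (2,2) g=3 f=8, (2,3) g=4 f=8, (4,0) g=1 f=6, (4,1) g=2 f=6, (4,2) g=3 f=6, (4,4) g=5 f=8, (5,3) g=5 f=6]; closed=[(3,0), (3,1), (3,2), (3,3), (4,3)]

step 1: expand (4,3) (f=6, h=2) → closed; open now [(2,0) g=1 f=8, (2,1) g=2 f=8, (2,2) g=3 f=8, (2,3) g=4 f=8, (4,0) g=1 f=6, (4,1) g=2 f=6, (4,2) g=3 f=6, (4,4) g=5 f=8, (5,3) g=5 f=6]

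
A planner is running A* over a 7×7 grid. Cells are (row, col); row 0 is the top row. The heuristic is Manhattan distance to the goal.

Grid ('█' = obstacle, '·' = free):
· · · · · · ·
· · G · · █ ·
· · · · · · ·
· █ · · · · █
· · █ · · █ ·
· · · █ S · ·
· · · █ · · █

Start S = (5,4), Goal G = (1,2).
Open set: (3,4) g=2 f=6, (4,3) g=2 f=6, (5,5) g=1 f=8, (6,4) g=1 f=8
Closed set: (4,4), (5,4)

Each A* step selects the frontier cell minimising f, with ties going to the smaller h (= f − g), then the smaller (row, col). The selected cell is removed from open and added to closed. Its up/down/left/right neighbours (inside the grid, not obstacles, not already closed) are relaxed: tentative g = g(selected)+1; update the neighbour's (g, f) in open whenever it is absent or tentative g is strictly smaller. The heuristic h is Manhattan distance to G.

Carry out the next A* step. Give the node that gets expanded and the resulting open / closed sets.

step 1: expand (3,4) (f=6, h=4) → closed; open now [(2,4) g=3 f=6, (3,3) g=3 f=6, (3,5) g=3 f=8, (4,3) g=2 f=6, (5,5) g=1 f=8, (6,4) g=1 f=8]

expanded=(3,4); open=[(2,4) g=3 f=6, (3,3) g=3 f=6, (3,5) g=3 f=8, (4,3) g=2 f=6, (5,5) g=1 f=8, (6,4) g=1 f=8]; closed=[(3,4), (4,4), (5,4)]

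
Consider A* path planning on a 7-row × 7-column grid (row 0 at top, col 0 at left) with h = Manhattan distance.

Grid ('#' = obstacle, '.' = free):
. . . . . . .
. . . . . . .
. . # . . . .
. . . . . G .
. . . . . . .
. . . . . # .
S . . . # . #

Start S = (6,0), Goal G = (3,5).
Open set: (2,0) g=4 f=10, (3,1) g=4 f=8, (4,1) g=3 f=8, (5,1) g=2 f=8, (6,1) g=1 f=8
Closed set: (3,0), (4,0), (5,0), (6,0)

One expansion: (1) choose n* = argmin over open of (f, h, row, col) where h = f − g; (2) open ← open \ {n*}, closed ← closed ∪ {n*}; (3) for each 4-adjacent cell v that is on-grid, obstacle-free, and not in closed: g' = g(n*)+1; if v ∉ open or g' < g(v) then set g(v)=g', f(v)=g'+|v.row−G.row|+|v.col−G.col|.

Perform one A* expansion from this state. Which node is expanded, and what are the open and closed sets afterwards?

expanded=(3,1); open=[(2,0) g=4 f=10, (2,1) g=5 f=10, (3,2) g=5 f=8, (4,1) g=3 f=8, (5,1) g=2 f=8, (6,1) g=1 f=8]; closed=[(3,0), (3,1), (4,0), (5,0), (6,0)]

step 1: expand (3,1) (f=8, h=4) → closed; open now [(2,0) g=4 f=10, (2,1) g=5 f=10, (3,2) g=5 f=8, (4,1) g=3 f=8, (5,1) g=2 f=8, (6,1) g=1 f=8]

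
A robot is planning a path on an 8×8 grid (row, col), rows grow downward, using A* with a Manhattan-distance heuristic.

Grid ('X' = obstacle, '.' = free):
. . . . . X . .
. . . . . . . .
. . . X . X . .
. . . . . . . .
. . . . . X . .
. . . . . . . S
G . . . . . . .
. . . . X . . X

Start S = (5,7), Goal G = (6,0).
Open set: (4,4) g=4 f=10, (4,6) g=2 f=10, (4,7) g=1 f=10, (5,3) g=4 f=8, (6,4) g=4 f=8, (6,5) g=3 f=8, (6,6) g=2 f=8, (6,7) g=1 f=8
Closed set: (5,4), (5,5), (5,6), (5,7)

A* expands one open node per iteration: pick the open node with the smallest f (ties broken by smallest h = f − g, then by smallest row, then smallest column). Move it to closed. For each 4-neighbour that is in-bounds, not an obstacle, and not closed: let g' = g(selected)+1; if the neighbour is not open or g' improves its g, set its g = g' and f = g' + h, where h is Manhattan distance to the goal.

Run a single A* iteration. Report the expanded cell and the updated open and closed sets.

step 1: expand (5,3) (f=8, h=4) → closed; open now [(4,3) g=5 f=10, (4,4) g=4 f=10, (4,6) g=2 f=10, (4,7) g=1 f=10, (5,2) g=5 f=8, (6,3) g=5 f=8, (6,4) g=4 f=8, (6,5) g=3 f=8, (6,6) g=2 f=8, (6,7) g=1 f=8]

expanded=(5,3); open=[(4,3) g=5 f=10, (4,4) g=4 f=10, (4,6) g=2 f=10, (4,7) g=1 f=10, (5,2) g=5 f=8, (6,3) g=5 f=8, (6,4) g=4 f=8, (6,5) g=3 f=8, (6,6) g=2 f=8, (6,7) g=1 f=8]; closed=[(5,3), (5,4), (5,5), (5,6), (5,7)]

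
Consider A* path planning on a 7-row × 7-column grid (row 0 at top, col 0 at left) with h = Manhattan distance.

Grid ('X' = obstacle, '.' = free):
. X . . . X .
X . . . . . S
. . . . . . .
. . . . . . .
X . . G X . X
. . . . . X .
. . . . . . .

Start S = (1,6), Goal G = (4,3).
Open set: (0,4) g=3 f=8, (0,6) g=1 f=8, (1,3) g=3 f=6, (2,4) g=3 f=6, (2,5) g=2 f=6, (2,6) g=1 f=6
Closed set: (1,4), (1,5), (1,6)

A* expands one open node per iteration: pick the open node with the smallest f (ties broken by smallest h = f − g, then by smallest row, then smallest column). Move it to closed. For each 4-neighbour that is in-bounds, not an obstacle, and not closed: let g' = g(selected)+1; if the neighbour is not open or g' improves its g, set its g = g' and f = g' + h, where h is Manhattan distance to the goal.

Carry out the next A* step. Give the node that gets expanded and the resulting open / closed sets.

expanded=(1,3); open=[(0,3) g=4 f=8, (0,4) g=3 f=8, (0,6) g=1 f=8, (1,2) g=4 f=8, (2,3) g=4 f=6, (2,4) g=3 f=6, (2,5) g=2 f=6, (2,6) g=1 f=6]; closed=[(1,3), (1,4), (1,5), (1,6)]

step 1: expand (1,3) (f=6, h=3) → closed; open now [(0,3) g=4 f=8, (0,4) g=3 f=8, (0,6) g=1 f=8, (1,2) g=4 f=8, (2,3) g=4 f=6, (2,4) g=3 f=6, (2,5) g=2 f=6, (2,6) g=1 f=6]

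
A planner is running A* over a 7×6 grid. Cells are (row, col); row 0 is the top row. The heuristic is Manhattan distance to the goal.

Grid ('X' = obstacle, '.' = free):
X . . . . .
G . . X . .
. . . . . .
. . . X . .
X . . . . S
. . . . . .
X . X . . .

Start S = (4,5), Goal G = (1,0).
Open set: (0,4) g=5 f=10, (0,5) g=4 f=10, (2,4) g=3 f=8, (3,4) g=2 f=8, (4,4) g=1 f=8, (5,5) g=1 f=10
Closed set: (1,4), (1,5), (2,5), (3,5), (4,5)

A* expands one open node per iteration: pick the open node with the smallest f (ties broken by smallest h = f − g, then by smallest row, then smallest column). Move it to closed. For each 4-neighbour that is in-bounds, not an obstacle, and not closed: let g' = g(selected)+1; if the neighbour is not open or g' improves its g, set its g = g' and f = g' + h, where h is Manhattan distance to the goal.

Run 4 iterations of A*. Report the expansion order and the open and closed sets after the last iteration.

order=[(2,4) → (2,3) → (2,2) → (1,2)]; open=[(0,2) g=7 f=10, (0,4) g=5 f=10, (0,5) g=4 f=10, (1,1) g=7 f=8, (2,1) g=6 f=8, (3,2) g=6 f=10, (3,4) g=2 f=8, (4,4) g=1 f=8, (5,5) g=1 f=10]; closed=[(1,2), (1,4), (1,5), (2,2), (2,3), (2,4), (2,5), (3,5), (4,5)]

step 1: expand (2,4) (f=8, h=5) → closed; open now [(0,4) g=5 f=10, (0,5) g=4 f=10, (2,3) g=4 f=8, (3,4) g=2 f=8, (4,4) g=1 f=8, (5,5) g=1 f=10]
step 2: expand (2,3) (f=8, h=4) → closed; open now [(0,4) g=5 f=10, (0,5) g=4 f=10, (2,2) g=5 f=8, (3,4) g=2 f=8, (4,4) g=1 f=8, (5,5) g=1 f=10]
step 3: expand (2,2) (f=8, h=3) → closed; open now [(0,4) g=5 f=10, (0,5) g=4 f=10, (1,2) g=6 f=8, (2,1) g=6 f=8, (3,2) g=6 f=10, (3,4) g=2 f=8, (4,4) g=1 f=8, (5,5) g=1 f=10]
step 4: expand (1,2) (f=8, h=2) → closed; open now [(0,2) g=7 f=10, (0,4) g=5 f=10, (0,5) g=4 f=10, (1,1) g=7 f=8, (2,1) g=6 f=8, (3,2) g=6 f=10, (3,4) g=2 f=8, (4,4) g=1 f=8, (5,5) g=1 f=10]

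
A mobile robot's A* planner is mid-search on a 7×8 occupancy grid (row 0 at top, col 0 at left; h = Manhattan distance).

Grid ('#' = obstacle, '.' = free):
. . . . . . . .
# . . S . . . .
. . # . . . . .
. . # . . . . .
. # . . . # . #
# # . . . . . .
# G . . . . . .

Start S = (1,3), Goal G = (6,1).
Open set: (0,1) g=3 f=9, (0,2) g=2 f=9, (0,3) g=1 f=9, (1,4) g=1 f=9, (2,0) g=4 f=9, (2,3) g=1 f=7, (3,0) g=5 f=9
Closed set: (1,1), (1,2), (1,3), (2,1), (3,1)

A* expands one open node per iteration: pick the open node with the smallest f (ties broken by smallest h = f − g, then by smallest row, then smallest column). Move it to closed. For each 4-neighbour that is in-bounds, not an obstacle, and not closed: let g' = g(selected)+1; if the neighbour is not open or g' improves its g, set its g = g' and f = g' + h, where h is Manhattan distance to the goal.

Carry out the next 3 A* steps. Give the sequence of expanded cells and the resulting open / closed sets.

step 1: expand (2,3) (f=7, h=6) → closed; open now [(0,1) g=3 f=9, (0,2) g=2 f=9, (0,3) g=1 f=9, (1,4) g=1 f=9, (2,0) g=4 f=9, (2,4) g=2 f=9, (3,0) g=5 f=9, (3,3) g=2 f=7]
step 2: expand (3,3) (f=7, h=5) → closed; open now [(0,1) g=3 f=9, (0,2) g=2 f=9, (0,3) g=1 f=9, (1,4) g=1 f=9, (2,0) g=4 f=9, (2,4) g=2 f=9, (3,0) g=5 f=9, (3,4) g=3 f=9, (4,3) g=3 f=7]
step 3: expand (4,3) (f=7, h=4) → closed; open now [(0,1) g=3 f=9, (0,2) g=2 f=9, (0,3) g=1 f=9, (1,4) g=1 f=9, (2,0) g=4 f=9, (2,4) g=2 f=9, (3,0) g=5 f=9, (3,4) g=3 f=9, (4,2) g=4 f=7, (4,4) g=4 f=9, (5,3) g=4 f=7]

order=[(2,3) → (3,3) → (4,3)]; open=[(0,1) g=3 f=9, (0,2) g=2 f=9, (0,3) g=1 f=9, (1,4) g=1 f=9, (2,0) g=4 f=9, (2,4) g=2 f=9, (3,0) g=5 f=9, (3,4) g=3 f=9, (4,2) g=4 f=7, (4,4) g=4 f=9, (5,3) g=4 f=7]; closed=[(1,1), (1,2), (1,3), (2,1), (2,3), (3,1), (3,3), (4,3)]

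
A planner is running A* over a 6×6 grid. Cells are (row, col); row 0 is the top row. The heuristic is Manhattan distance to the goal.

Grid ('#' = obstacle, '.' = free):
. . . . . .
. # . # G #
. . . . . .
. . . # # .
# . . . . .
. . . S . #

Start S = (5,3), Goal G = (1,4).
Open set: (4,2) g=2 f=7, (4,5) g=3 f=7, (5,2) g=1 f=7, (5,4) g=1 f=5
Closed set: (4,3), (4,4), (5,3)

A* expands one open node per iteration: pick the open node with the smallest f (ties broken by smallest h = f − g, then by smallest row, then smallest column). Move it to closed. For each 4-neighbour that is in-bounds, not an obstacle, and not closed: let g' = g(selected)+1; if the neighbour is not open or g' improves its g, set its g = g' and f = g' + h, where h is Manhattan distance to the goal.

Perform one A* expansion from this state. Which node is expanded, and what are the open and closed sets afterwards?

expanded=(5,4); open=[(4,2) g=2 f=7, (4,5) g=3 f=7, (5,2) g=1 f=7]; closed=[(4,3), (4,4), (5,3), (5,4)]

step 1: expand (5,4) (f=5, h=4) → closed; open now [(4,2) g=2 f=7, (4,5) g=3 f=7, (5,2) g=1 f=7]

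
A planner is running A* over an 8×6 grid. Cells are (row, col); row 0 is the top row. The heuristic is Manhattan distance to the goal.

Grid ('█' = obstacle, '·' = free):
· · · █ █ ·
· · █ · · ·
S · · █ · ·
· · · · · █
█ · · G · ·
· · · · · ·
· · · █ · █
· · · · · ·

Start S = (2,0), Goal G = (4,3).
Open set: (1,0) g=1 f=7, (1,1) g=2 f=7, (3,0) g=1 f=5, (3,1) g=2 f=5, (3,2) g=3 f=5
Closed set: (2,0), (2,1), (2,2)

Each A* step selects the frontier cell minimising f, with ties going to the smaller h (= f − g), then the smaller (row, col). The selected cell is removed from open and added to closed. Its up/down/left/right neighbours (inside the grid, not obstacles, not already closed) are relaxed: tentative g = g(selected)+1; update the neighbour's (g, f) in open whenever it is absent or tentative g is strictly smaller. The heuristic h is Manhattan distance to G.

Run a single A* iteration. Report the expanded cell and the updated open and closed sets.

expanded=(3,2); open=[(1,0) g=1 f=7, (1,1) g=2 f=7, (3,0) g=1 f=5, (3,1) g=2 f=5, (3,3) g=4 f=5, (4,2) g=4 f=5]; closed=[(2,0), (2,1), (2,2), (3,2)]

step 1: expand (3,2) (f=5, h=2) → closed; open now [(1,0) g=1 f=7, (1,1) g=2 f=7, (3,0) g=1 f=5, (3,1) g=2 f=5, (3,3) g=4 f=5, (4,2) g=4 f=5]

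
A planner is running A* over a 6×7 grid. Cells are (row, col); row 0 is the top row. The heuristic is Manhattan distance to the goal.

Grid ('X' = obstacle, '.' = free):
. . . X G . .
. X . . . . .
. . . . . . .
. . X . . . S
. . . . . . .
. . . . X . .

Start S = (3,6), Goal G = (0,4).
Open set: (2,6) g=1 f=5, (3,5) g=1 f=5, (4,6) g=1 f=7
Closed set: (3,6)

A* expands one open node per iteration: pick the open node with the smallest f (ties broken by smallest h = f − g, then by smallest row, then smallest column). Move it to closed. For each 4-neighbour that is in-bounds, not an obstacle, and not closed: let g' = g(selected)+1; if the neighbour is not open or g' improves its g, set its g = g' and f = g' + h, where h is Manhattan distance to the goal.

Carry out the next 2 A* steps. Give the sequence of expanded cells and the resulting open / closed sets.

step 1: expand (2,6) (f=5, h=4) → closed; open now [(1,6) g=2 f=5, (2,5) g=2 f=5, (3,5) g=1 f=5, (4,6) g=1 f=7]
step 2: expand (1,6) (f=5, h=3) → closed; open now [(0,6) g=3 f=5, (1,5) g=3 f=5, (2,5) g=2 f=5, (3,5) g=1 f=5, (4,6) g=1 f=7]

order=[(2,6) → (1,6)]; open=[(0,6) g=3 f=5, (1,5) g=3 f=5, (2,5) g=2 f=5, (3,5) g=1 f=5, (4,6) g=1 f=7]; closed=[(1,6), (2,6), (3,6)]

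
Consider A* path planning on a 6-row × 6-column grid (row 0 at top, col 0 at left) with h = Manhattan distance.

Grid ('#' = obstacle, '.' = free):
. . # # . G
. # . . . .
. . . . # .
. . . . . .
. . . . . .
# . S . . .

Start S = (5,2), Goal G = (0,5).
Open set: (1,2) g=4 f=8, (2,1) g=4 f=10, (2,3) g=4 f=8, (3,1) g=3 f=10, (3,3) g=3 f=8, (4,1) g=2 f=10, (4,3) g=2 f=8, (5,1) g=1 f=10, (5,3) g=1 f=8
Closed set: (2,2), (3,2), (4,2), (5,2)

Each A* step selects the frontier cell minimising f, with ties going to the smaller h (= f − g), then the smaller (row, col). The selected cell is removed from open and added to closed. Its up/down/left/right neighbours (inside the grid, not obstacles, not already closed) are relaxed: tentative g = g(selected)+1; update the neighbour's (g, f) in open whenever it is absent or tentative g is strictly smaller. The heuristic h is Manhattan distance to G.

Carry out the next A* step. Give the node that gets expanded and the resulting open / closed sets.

expanded=(1,2); open=[(1,3) g=5 f=8, (2,1) g=4 f=10, (2,3) g=4 f=8, (3,1) g=3 f=10, (3,3) g=3 f=8, (4,1) g=2 f=10, (4,3) g=2 f=8, (5,1) g=1 f=10, (5,3) g=1 f=8]; closed=[(1,2), (2,2), (3,2), (4,2), (5,2)]

step 1: expand (1,2) (f=8, h=4) → closed; open now [(1,3) g=5 f=8, (2,1) g=4 f=10, (2,3) g=4 f=8, (3,1) g=3 f=10, (3,3) g=3 f=8, (4,1) g=2 f=10, (4,3) g=2 f=8, (5,1) g=1 f=10, (5,3) g=1 f=8]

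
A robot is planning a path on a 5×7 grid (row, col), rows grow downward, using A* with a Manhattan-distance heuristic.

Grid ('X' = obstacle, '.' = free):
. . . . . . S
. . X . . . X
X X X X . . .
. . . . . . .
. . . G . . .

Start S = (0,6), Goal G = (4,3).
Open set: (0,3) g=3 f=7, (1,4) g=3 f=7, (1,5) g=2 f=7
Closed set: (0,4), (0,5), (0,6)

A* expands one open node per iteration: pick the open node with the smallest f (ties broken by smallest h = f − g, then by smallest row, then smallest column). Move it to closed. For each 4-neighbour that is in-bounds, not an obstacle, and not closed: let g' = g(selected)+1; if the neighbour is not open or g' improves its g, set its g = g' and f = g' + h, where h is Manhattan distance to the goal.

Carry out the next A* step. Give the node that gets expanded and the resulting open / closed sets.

expanded=(0,3); open=[(0,2) g=4 f=9, (1,3) g=4 f=7, (1,4) g=3 f=7, (1,5) g=2 f=7]; closed=[(0,3), (0,4), (0,5), (0,6)]

step 1: expand (0,3) (f=7, h=4) → closed; open now [(0,2) g=4 f=9, (1,3) g=4 f=7, (1,4) g=3 f=7, (1,5) g=2 f=7]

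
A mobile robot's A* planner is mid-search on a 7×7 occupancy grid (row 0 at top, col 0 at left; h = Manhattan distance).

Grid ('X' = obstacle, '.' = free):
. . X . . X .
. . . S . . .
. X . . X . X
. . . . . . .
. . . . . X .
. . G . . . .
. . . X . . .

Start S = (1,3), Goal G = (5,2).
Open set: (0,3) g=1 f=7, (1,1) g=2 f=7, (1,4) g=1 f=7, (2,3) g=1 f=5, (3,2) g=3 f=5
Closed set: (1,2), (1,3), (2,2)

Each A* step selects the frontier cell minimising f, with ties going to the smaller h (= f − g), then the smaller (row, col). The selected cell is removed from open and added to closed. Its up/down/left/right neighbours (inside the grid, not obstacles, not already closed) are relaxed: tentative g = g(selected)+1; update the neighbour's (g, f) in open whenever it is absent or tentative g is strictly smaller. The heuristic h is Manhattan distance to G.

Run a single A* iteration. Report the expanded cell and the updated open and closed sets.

step 1: expand (3,2) (f=5, h=2) → closed; open now [(0,3) g=1 f=7, (1,1) g=2 f=7, (1,4) g=1 f=7, (2,3) g=1 f=5, (3,1) g=4 f=7, (3,3) g=4 f=7, (4,2) g=4 f=5]

expanded=(3,2); open=[(0,3) g=1 f=7, (1,1) g=2 f=7, (1,4) g=1 f=7, (2,3) g=1 f=5, (3,1) g=4 f=7, (3,3) g=4 f=7, (4,2) g=4 f=5]; closed=[(1,2), (1,3), (2,2), (3,2)]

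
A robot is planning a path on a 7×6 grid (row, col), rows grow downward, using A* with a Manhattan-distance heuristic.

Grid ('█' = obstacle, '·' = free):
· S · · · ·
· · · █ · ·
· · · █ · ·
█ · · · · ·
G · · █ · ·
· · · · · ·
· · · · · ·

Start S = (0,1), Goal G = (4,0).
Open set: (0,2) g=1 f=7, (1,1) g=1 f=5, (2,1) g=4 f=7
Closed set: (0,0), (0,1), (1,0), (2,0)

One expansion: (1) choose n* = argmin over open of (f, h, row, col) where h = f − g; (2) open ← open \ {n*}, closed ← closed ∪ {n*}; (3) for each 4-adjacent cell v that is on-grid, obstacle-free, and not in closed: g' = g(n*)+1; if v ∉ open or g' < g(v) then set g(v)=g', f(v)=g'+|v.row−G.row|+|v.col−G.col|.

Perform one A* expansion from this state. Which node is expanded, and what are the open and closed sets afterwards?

step 1: expand (1,1) (f=5, h=4) → closed; open now [(0,2) g=1 f=7, (1,2) g=2 f=7, (2,1) g=2 f=5]

expanded=(1,1); open=[(0,2) g=1 f=7, (1,2) g=2 f=7, (2,1) g=2 f=5]; closed=[(0,0), (0,1), (1,0), (1,1), (2,0)]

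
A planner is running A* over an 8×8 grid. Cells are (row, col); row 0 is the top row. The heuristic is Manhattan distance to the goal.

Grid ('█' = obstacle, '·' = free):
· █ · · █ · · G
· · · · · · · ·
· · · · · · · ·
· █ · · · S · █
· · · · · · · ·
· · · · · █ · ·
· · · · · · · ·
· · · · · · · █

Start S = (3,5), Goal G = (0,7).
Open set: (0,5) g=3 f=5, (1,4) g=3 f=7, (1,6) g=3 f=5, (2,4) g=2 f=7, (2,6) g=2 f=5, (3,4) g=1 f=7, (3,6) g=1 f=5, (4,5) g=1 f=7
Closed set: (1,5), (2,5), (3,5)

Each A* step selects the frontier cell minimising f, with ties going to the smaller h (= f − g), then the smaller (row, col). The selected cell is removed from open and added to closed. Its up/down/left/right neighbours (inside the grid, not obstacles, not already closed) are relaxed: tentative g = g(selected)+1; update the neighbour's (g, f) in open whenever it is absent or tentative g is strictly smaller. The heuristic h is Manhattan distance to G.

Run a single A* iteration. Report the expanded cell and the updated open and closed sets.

step 1: expand (0,5) (f=5, h=2) → closed; open now [(0,6) g=4 f=5, (1,4) g=3 f=7, (1,6) g=3 f=5, (2,4) g=2 f=7, (2,6) g=2 f=5, (3,4) g=1 f=7, (3,6) g=1 f=5, (4,5) g=1 f=7]

expanded=(0,5); open=[(0,6) g=4 f=5, (1,4) g=3 f=7, (1,6) g=3 f=5, (2,4) g=2 f=7, (2,6) g=2 f=5, (3,4) g=1 f=7, (3,6) g=1 f=5, (4,5) g=1 f=7]; closed=[(0,5), (1,5), (2,5), (3,5)]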